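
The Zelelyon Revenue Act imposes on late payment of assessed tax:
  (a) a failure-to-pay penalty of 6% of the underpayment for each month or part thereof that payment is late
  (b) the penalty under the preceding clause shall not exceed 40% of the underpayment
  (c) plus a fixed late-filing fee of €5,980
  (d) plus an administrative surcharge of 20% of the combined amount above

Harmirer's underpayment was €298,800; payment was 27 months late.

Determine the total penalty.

€150,600

Accrued rate: 6% × 27 = 162%, capped at 40% → 40%
Failure-to-pay penalty: 40% of €298,800 = €119,520
Penalty before surcharge: €119,520 + €5,980 = €125,500
Administrative surcharge: 20% of €125,500 = €25,100
Total penalty: €125,500 + €25,100 = €150,600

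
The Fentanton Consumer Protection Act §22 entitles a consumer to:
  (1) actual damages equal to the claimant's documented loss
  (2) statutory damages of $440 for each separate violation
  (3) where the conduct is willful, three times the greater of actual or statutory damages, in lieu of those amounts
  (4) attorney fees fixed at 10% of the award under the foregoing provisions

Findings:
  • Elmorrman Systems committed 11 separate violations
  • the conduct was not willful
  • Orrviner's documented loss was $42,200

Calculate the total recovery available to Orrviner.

Statutory damages: 11 × $440 = $4,840
Conduct not willful: the in-lieu enhancement does not apply.
Actual plus statutory damages: $42,200 + $4,840 = $47,040
Attorney fees: 10% of $47,040 = $4,704
Total recovery: $47,040 + $4,704 = $51,744

Total recovery: $51,744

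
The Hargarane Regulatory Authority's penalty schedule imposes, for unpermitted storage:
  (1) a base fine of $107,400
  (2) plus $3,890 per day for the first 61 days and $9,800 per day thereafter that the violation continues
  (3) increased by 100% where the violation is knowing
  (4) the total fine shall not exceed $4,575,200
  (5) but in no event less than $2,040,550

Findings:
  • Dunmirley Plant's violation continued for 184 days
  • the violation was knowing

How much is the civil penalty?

$3,100,180

First 61 days: 61 × $3,890 = $237,290
Remaining days: (184 − 61) × $9,800 = $1,205,400
Per-day component: $237,290 + $1,205,400 = $1,442,690
Base plus per-day: $107,400 + $1,442,690 = $1,550,090
Enhancement: 100% of $1,550,090 = $1,550,090
Enhanced fine: $1,550,090 + $1,550,090 = $3,100,180
Cap at $4,575,200: $3,100,180 is within the cap, no reduction.
Minimum $2,040,550: $3,100,180 meets the minimum, no increase.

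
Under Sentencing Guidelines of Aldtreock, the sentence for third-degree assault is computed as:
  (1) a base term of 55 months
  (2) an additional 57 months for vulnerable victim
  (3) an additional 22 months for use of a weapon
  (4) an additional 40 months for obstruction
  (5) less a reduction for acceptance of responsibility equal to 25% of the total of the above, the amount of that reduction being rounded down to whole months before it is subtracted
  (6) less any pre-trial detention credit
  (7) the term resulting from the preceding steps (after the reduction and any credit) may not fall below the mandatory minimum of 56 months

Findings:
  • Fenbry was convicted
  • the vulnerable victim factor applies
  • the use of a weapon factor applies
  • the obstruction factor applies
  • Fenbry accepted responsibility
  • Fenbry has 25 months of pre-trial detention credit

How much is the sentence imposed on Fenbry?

Vulnerable victim enhancement: +57 months
Use of a weapon enhancement: +22 months
Obstruction enhancement: +40 months
Adjusted term: 55 months + 57 months + 22 months + 40 months = 174 months
Acceptance of responsibility reduction: 25% of 174 months = 43 months (rounded down)
After reduction: 174 − 43 = 131 months
Less pre-trial detention credit: 131 months − 25 months = 106 months
Minimum 56 months: 106 months meets the minimum, no increase.

106 months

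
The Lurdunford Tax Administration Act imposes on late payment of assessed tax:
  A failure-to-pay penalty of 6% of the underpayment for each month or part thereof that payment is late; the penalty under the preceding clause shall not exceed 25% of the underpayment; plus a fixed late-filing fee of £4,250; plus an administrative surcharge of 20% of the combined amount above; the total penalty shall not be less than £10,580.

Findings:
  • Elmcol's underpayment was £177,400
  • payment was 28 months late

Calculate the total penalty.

£58,320

Accrued rate: 6% × 28 = 168%, capped at 25% → 25%
Failure-to-pay penalty: 25% of £177,400 = £44,350
Penalty before surcharge: £44,350 + £4,250 = £48,600
Administrative surcharge: 20% of £48,600 = £9,720
Total penalty: £48,600 + £9,720 = £58,320
Minimum £10,580: £58,320 meets the minimum, no increase.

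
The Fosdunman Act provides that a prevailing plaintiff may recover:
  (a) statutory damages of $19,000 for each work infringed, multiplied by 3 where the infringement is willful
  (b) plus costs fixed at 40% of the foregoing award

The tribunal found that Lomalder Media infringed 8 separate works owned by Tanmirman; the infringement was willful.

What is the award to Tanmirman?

$638,400

Statutory damages: 8 × $19,000 = $152,000
Trebled: 3 × $152,000 = $456,000
Costs: 40% of $456,000 = $182,400
Award plus costs: $456,000 + $182,400 = $638,400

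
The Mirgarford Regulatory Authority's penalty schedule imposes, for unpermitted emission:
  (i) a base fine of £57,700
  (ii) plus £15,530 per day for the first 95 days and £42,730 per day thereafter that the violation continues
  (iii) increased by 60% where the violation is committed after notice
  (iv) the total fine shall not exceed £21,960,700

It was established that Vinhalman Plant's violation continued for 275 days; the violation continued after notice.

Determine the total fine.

First 95 days: 95 × £15,530 = £1,475,350
Remaining days: (275 − 95) × £42,730 = £7,691,400
Per-day component: £1,475,350 + £7,691,400 = £9,166,750
Base plus per-day: £57,700 + £9,166,750 = £9,224,450
Enhancement: 60% of £9,224,450 = £5,534,670
Enhanced fine: £9,224,450 + £5,534,670 = £14,759,120
Cap at £21,960,700: £14,759,120 is within the cap, no reduction.

Civil penalty: £14,759,120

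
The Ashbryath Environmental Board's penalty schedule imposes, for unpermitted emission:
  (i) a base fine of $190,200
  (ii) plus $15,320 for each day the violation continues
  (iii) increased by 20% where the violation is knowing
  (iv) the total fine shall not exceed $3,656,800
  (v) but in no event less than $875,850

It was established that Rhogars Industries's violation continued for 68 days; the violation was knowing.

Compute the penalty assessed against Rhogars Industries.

Per-day component: 68 × $15,320 = $1,041,760
Base plus per-day: $190,200 + $1,041,760 = $1,231,960
Enhancement: 20% of $1,231,960 = $246,392
Enhanced fine: $1,231,960 + $246,392 = $1,478,352
Cap at $3,656,800: $1,478,352 is within the cap, no reduction.
Minimum $875,850: $1,478,352 meets the minimum, no increase.

Civil penalty: $1,478,352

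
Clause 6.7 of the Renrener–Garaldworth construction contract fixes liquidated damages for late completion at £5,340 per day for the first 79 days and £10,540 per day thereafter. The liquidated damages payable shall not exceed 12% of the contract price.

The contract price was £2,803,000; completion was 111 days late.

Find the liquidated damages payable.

First 79 days: 79 × £5,340 = £421,860
Remaining days: (111 − 79) × £10,540 = £337,280
Accrued per-day damages: £421,860 + £337,280 = £759,140
Cap: 12% of £2,803,000 = £336,360
Cap at £336,360: £759,140 exceeds the cap → £336,360

£336,360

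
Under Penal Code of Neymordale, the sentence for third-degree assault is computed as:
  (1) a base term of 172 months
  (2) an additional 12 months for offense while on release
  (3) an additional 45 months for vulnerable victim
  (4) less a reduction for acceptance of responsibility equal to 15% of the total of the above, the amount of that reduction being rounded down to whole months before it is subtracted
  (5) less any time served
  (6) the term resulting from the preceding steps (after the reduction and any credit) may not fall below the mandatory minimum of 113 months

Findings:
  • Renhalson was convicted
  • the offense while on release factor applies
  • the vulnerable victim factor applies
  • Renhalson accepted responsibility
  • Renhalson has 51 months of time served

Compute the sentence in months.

Offense while on release enhancement: +12 months
Vulnerable victim enhancement: +45 months
Adjusted term: 172 months + 12 months + 45 months = 229 months
Acceptance of responsibility reduction: 15% of 229 months = 34 months (rounded down)
After reduction: 229 − 34 = 195 months
Less time served: 195 months − 51 months = 144 months
Minimum 113 months: 144 months meets the minimum, no increase.

144 months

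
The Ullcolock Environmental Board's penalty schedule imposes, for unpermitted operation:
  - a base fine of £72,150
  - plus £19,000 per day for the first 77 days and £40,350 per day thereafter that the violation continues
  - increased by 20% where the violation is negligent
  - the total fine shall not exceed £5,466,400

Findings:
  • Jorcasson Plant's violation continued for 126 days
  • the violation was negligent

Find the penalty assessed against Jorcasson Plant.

First 77 days: 77 × £19,000 = £1,463,000
Remaining days: (126 − 77) × £40,350 = £1,977,150
Per-day component: £1,463,000 + £1,977,150 = £3,440,150
Base plus per-day: £72,150 + £3,440,150 = £3,512,300
Enhancement: 20% of £3,512,300 = £702,460
Enhanced fine: £3,512,300 + £702,460 = £4,214,760
Cap at £5,466,400: £4,214,760 is within the cap, no reduction.

£4,214,760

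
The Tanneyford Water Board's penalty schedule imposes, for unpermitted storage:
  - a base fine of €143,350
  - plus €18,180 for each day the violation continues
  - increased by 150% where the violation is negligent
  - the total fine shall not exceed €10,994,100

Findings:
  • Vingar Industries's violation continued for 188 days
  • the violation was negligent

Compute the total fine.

Per-day component: 188 × €18,180 = €3,417,840
Base plus per-day: €143,350 + €3,417,840 = €3,561,190
Enhancement: 150% of €3,561,190 = €5,341,785
Enhanced fine: €3,561,190 + €5,341,785 = €8,902,975
Cap at €10,994,100: €8,902,975 is within the cap, no reduction.

Civil penalty: €8,902,975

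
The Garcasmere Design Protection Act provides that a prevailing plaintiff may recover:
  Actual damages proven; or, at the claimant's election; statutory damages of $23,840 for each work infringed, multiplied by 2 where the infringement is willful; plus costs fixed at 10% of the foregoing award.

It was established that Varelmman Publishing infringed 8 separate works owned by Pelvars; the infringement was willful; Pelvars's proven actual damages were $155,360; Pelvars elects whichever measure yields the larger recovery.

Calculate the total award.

$419,584

Statutory damages: 8 × $23,840 = $190,720
Doubled: 2 × $190,720 = $381,440
Greater of actual damages ($155,360) or enhanced statutory damages ($381,440): $381,440
Costs: 10% of $381,440 = $38,144
Award plus costs: $381,440 + $38,144 = $419,584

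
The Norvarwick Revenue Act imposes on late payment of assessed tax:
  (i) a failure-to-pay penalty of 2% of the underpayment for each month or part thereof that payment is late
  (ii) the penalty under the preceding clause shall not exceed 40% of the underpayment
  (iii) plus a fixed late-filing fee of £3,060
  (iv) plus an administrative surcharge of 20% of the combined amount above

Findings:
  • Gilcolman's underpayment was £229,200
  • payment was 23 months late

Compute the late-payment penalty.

Accrued rate: 2% × 23 = 46%, capped at 40% → 40%
Failure-to-pay penalty: 40% of £229,200 = £91,680
Penalty before surcharge: £91,680 + £3,060 = £94,740
Administrative surcharge: 20% of £94,740 = £18,948
Total penalty: £94,740 + £18,948 = £113,688

Penalty: £113,688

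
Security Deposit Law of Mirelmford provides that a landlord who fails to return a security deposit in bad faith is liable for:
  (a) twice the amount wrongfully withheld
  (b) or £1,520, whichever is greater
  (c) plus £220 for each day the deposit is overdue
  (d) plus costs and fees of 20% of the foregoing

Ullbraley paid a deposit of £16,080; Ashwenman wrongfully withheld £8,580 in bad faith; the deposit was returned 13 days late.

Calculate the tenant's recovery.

Doubled: 2 × £8,580 = £17,160
Minimum £1,520: £17,160 meets the minimum, no increase.
Late-return penalty: 13 × £220 = £2,860
Damages plus late penalty: £17,160 + £2,860 = £20,020
Costs and fees: 20% of £20,020 = £4,004
Total recovery: £20,020 + £4,004 = £24,024

£24,024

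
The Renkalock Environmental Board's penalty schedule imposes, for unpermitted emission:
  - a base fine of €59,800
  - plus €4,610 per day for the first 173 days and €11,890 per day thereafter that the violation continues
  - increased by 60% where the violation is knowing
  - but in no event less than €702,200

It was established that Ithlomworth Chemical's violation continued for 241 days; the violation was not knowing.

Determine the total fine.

First 173 days: 173 × €4,610 = €797,530
Remaining days: (241 − 173) × €11,890 = €808,520
Per-day component: €797,530 + €808,520 = €1,606,050
Base plus per-day: €59,800 + €1,606,050 = €1,665,850
The violation was not knowing: no 60% increase.
Minimum €702,200: €1,665,850 meets the minimum, no increase.

€1,665,850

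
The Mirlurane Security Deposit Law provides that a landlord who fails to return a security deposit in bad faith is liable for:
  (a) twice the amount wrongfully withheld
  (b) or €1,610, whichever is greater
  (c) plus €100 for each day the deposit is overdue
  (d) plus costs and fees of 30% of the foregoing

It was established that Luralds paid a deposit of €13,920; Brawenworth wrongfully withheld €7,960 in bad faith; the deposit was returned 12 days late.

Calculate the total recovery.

Doubled: 2 × €7,960 = €15,920
Minimum €1,610: €15,920 meets the minimum, no increase.
Late-return penalty: 12 × €100 = €1,200
Damages plus late penalty: €15,920 + €1,200 = €17,120
Costs and fees: 30% of €17,120 = €5,136
Total recovery: €17,120 + €5,136 = €22,256

€22,256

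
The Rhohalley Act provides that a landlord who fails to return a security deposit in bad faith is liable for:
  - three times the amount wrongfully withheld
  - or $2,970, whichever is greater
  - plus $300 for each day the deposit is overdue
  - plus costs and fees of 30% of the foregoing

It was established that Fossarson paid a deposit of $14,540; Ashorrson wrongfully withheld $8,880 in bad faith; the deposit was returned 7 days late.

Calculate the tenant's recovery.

Recovery: $37,362

Trebled: 3 × $8,880 = $26,640
Minimum $2,970: $26,640 meets the minimum, no increase.
Late-return penalty: 7 × $300 = $2,100
Damages plus late penalty: $26,640 + $2,100 = $28,740
Costs and fees: 30% of $28,740 = $8,622
Total recovery: $28,740 + $8,622 = $37,362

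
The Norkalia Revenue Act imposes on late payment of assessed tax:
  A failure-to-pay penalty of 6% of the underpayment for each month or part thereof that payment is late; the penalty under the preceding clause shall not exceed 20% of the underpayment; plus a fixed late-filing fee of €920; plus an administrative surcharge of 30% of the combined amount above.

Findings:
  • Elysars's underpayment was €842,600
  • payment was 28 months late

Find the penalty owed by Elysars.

Accrued rate: 6% × 28 = 168%, capped at 20% → 20%
Failure-to-pay penalty: 20% of €842,600 = €168,520
Penalty before surcharge: €168,520 + €920 = €169,440
Administrative surcharge: 30% of €169,440 = €50,832
Total penalty: €169,440 + €50,832 = €220,272

Penalty: €220,272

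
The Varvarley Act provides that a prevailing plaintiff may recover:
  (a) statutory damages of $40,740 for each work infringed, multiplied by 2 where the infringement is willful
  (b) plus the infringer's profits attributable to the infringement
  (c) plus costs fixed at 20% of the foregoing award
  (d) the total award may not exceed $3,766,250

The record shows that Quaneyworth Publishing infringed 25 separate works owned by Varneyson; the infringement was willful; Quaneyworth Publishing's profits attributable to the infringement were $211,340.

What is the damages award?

Statutory damages: 25 × $40,740 = $1,018,500
Doubled: 2 × $1,018,500 = $2,037,000
Combined award: $2,037,000 + $211,340 = $2,248,340
Costs: 20% of $2,248,340 = $449,668
Award plus costs: $2,248,340 + $449,668 = $2,698,008
Cap at $3,766,250: $2,698,008 is within the cap, no reduction.

$2,698,008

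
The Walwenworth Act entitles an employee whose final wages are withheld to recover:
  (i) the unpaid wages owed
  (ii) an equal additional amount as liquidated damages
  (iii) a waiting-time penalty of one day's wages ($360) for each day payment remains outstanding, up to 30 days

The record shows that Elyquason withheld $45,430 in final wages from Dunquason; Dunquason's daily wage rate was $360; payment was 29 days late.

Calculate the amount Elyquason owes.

$101,300

Liquidated damages (equal amount): $45,430
Penalty days: min(29, 30) = 29
Waiting-time penalty: 29 × $360 = $10,440
Total award: $45,430 + $45,430 + $10,440 = $101,300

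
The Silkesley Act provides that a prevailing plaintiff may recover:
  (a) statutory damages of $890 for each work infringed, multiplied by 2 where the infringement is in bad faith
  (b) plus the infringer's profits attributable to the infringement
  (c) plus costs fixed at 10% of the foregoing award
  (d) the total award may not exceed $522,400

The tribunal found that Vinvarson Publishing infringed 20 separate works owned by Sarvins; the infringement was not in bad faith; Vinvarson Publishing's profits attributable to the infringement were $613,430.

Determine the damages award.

$522,400

Statutory damages: 20 × $890 = $17,800
Infringement not in bad faith: no ×2 enhancement.
Combined award: $17,800 + $613,430 = $631,230
Costs: 10% of $631,230 = $63,123
Award plus costs: $631,230 + $63,123 = $694,353
Cap at $522,400: $694,353 exceeds the cap → $522,400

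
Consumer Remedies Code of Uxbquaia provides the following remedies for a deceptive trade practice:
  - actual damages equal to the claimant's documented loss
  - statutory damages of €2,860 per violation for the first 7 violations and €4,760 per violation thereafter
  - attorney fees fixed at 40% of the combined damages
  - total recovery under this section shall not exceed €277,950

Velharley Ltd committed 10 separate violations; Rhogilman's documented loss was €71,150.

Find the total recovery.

First 7 violations: 7 × €2,860 = €20,020
Remaining violations: (10 − 7) × €4,760 = €14,280
Statutory damages: €20,020 + €14,280 = €34,300
Combined damages: €71,150 + €34,300 = €105,450
Attorney fees: 40% of €105,450 = €42,180
Total before cap: €105,450 + €42,180 = €147,630
Cap at €277,950: €147,630 is within the cap, no reduction.

€147,630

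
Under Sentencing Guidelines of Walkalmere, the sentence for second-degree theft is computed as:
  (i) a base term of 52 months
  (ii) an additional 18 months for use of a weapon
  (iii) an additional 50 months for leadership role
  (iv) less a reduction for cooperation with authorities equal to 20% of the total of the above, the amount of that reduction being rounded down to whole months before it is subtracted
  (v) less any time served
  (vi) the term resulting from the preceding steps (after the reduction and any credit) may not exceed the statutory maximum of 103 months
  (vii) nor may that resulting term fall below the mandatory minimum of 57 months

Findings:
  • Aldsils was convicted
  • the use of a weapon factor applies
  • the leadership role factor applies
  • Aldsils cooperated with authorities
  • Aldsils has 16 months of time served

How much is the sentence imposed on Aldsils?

80 months

Use of a weapon enhancement: +18 months
Leadership role enhancement: +50 months
Adjusted term: 52 months + 18 months + 50 months = 120 months
Cooperation with authorities reduction: 20% of 120 months = 24 months (rounded down)
After reduction: 120 − 24 = 96 months
Less time served: 96 months − 16 months = 80 months
Cap at 103 months: 80 months is within the cap, no reduction.
Minimum 57 months: 80 months meets the minimum, no increase.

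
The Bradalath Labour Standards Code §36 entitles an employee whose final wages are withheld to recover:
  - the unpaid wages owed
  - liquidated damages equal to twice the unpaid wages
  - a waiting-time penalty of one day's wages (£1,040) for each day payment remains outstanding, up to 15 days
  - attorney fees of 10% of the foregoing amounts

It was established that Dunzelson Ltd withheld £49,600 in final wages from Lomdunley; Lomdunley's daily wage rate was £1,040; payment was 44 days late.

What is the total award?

£180,840

Doubled: 2 × £49,600 = £99,200
Penalty days: min(44, 15) = 15
Waiting-time penalty: 15 × £1,040 = £15,600
Subtotal: £49,600 + £99,200 + £15,600 = £164,400
Attorney fees: 10% of £164,400 = £16,440
Total award: £164,400 + £16,440 = £180,840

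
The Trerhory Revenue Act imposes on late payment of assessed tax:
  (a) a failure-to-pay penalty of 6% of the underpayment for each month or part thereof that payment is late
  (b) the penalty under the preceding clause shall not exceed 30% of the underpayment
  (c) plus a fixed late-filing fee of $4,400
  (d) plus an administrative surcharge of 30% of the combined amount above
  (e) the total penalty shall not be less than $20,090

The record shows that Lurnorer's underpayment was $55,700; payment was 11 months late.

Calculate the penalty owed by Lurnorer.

Accrued rate: 6% × 11 = 66%, capped at 30% → 30%
Failure-to-pay penalty: 30% of $55,700 = $16,710
Penalty before surcharge: $16,710 + $4,400 = $21,110
Administrative surcharge: 30% of $21,110 = $6,333
Total penalty: $21,110 + $6,333 = $27,443
Minimum $20,090: $27,443 meets the minimum, no increase.

$27,443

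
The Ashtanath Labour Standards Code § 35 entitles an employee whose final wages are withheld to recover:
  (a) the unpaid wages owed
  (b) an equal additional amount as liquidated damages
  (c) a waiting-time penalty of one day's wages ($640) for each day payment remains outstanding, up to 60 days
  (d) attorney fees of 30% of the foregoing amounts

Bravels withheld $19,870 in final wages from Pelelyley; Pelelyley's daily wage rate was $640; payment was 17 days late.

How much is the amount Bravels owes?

Total award: $65,806

Liquidated damages (equal amount): $19,870
Penalty days: min(17, 60) = 17
Waiting-time penalty: 17 × $640 = $10,880
Subtotal: $19,870 + $19,870 + $10,880 = $50,620
Attorney fees: 30% of $50,620 = $15,186
Total award: $50,620 + $15,186 = $65,806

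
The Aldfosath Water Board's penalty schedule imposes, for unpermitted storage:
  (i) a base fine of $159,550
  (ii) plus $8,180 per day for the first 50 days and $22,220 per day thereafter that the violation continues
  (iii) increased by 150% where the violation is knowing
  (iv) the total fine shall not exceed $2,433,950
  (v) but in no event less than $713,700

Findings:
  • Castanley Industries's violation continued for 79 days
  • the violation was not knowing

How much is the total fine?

First 50 days: 50 × $8,180 = $409,000
Remaining days: (79 − 50) × $22,220 = $644,380
Per-day component: $409,000 + $644,380 = $1,053,380
Base plus per-day: $159,550 + $1,053,380 = $1,212,930
The violation was not knowing: no 150% increase.
Cap at $2,433,950: $1,212,930 is within the cap, no reduction.
Minimum $713,700: $1,212,930 meets the minimum, no increase.

$1,212,930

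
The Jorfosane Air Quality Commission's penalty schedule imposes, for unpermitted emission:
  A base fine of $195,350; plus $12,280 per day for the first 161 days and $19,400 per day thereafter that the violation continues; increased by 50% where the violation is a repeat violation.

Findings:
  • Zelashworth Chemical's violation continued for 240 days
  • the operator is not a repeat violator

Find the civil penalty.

$3,705,030

First 161 days: 161 × $12,280 = $1,977,080
Remaining days: (240 − 161) × $19,400 = $1,532,600
Per-day component: $1,977,080 + $1,532,600 = $3,509,680
Base plus per-day: $195,350 + $3,509,680 = $3,705,030
The operator is not a repeat violator: no 50% increase.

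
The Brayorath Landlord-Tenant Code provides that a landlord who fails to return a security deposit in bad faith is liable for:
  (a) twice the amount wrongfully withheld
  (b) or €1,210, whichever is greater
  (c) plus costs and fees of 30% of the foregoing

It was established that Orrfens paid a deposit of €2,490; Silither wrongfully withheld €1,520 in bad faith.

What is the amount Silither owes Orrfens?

Doubled: 2 × €1,520 = €3,040
Minimum €1,210: €3,040 meets the minimum, no increase.
Costs and fees: 30% of €3,040 = €912
Total recovery: €3,040 + €912 = €3,952

Recovery: €3,952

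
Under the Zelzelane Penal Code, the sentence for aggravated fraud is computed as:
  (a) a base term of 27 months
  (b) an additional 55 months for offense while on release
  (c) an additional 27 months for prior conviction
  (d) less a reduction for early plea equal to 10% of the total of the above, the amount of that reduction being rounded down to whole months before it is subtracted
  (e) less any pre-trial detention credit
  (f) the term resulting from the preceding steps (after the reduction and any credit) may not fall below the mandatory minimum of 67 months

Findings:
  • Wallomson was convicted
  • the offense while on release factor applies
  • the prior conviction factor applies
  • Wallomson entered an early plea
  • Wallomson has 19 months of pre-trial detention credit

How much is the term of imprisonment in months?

80 months

Offense while on release enhancement: +55 months
Prior conviction enhancement: +27 months
Adjusted term: 27 months + 55 months + 27 months = 109 months
Early plea reduction: 10% of 109 months = 10 months (rounded down)
After reduction: 109 − 10 = 99 months
Less pre-trial detention credit: 99 months − 19 months = 80 months
Minimum 67 months: 80 months meets the minimum, no increase.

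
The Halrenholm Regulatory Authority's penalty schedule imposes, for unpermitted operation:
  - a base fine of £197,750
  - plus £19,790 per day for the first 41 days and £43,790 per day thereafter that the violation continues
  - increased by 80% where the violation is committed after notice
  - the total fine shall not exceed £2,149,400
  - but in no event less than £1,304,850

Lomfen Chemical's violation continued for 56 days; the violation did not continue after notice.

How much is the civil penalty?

£1,665,990

First 41 days: 41 × £19,790 = £811,390
Remaining days: (56 − 41) × £43,790 = £656,850
Per-day component: £811,390 + £656,850 = £1,468,240
Base plus per-day: £197,750 + £1,468,240 = £1,665,990
The violation did not continue after notice: no 80% increase.
Cap at £2,149,400: £1,665,990 is within the cap, no reduction.
Minimum £1,304,850: £1,665,990 meets the minimum, no increase.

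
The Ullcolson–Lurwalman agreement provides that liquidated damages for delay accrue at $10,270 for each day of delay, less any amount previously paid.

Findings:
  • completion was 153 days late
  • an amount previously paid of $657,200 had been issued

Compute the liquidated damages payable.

Per-day damages: 153 × $10,270 = $1,571,310
Less amount previously paid: $1,571,310 − $657,200 = $914,110

$914,110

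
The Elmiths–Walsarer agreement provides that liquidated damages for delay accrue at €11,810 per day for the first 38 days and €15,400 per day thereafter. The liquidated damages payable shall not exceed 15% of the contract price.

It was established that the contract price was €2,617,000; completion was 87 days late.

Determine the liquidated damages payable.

€392,550

First 38 days: 38 × €11,810 = €448,780
Remaining days: (87 − 38) × €15,400 = €754,600
Accrued per-day damages: €448,780 + €754,600 = €1,203,380
Cap: 15% of €2,617,000 = €392,550
Cap at €392,550: €1,203,380 exceeds the cap → €392,550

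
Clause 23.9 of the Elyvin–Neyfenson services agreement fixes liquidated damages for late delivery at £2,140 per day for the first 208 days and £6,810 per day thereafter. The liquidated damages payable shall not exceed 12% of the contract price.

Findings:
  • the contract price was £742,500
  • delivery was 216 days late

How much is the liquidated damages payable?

First 208 days: 208 × £2,140 = £445,120
Remaining days: (216 − 208) × £6,810 = £54,480
Accrued per-day damages: £445,120 + £54,480 = £499,600
Cap: 12% of £742,500 = £89,100
Cap at £89,100: £499,600 exceeds the cap → £89,100

£89,100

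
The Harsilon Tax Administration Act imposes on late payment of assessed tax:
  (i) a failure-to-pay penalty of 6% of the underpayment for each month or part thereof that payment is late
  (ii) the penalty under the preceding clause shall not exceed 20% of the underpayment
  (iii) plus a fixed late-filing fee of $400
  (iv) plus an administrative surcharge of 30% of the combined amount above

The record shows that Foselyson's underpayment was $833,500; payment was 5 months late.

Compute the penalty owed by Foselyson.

$217,230

Accrued rate: 6% × 5 = 30%, capped at 20% → 20%
Failure-to-pay penalty: 20% of $833,500 = $166,700
Penalty before surcharge: $166,700 + $400 = $167,100
Administrative surcharge: 30% of $167,100 = $50,130
Total penalty: $167,100 + $50,130 = $217,230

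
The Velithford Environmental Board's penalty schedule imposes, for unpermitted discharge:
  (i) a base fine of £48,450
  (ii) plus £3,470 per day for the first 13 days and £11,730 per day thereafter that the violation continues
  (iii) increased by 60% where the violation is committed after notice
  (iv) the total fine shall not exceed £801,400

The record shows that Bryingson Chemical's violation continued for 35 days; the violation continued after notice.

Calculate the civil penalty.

First 13 days: 13 × £3,470 = £45,110
Remaining days: (35 − 13) × £11,730 = £258,060
Per-day component: £45,110 + £258,060 = £303,170
Base plus per-day: £48,450 + £303,170 = £351,620
Enhancement: 60% of £351,620 = £210,972
Enhanced fine: £351,620 + £210,972 = £562,592
Cap at £801,400: £562,592 is within the cap, no reduction.

£562,592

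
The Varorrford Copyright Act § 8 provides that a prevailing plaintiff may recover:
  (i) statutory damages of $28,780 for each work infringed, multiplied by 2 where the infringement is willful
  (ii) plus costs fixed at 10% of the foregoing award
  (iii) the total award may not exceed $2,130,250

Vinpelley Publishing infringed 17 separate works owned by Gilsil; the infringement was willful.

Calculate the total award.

Award: $1,076,372

Statutory damages: 17 × $28,780 = $489,260
Doubled: 2 × $489,260 = $978,520
Costs: 10% of $978,520 = $97,852
Award plus costs: $978,520 + $97,852 = $1,076,372
Cap at $2,130,250: $1,076,372 is within the cap, no reduction.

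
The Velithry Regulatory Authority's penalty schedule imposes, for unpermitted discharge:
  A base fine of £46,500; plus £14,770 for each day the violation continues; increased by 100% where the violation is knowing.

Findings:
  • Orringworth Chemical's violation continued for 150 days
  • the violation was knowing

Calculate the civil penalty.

Per-day component: 150 × £14,770 = £2,215,500
Base plus per-day: £46,500 + £2,215,500 = £2,262,000
Enhancement: 100% of £2,262,000 = £2,262,000
Enhanced fine: £2,262,000 + £2,262,000 = £4,524,000

£4,524,000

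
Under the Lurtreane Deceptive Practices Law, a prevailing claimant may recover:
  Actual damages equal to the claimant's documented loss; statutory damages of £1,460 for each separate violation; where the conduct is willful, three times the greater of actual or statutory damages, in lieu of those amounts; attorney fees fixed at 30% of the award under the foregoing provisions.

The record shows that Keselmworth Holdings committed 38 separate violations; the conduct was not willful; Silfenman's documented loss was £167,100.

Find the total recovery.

Total recovery: £289,354

Statutory damages: 38 × £1,460 = £55,480
Conduct not willful: the in-lieu enhancement does not apply.
Actual plus statutory damages: £167,100 + £55,480 = £222,580
Attorney fees: 30% of £222,580 = £66,774
Total recovery: £222,580 + £66,774 = £289,354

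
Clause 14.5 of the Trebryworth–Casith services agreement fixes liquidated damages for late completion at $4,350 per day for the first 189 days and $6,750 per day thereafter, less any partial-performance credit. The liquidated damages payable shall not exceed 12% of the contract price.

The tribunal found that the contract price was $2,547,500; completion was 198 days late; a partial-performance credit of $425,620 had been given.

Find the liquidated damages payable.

First 189 days: 189 × $4,350 = $822,150
Remaining days: (198 − 189) × $6,750 = $60,750
Accrued per-day damages: $822,150 + $60,750 = $882,900
Less partial-performance credit: $882,900 − $425,620 = $457,280
Cap: 12% of $2,547,500 = $305,700
Cap at $305,700: $457,280 exceeds the cap → $305,700

$305,700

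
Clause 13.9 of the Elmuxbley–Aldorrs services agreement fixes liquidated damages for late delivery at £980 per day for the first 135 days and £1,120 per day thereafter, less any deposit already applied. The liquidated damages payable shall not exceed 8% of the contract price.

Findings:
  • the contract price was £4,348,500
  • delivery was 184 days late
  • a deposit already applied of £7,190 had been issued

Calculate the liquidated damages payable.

£179,990

First 135 days: 135 × £980 = £132,300
Remaining days: (184 − 135) × £1,120 = £54,880
Accrued per-day damages: £132,300 + £54,880 = £187,180
Less deposit already applied: £187,180 − £7,190 = £179,990
Cap: 8% of £4,348,500 = £347,880
Cap at £347,880: £179,990 is within the cap, no reduction.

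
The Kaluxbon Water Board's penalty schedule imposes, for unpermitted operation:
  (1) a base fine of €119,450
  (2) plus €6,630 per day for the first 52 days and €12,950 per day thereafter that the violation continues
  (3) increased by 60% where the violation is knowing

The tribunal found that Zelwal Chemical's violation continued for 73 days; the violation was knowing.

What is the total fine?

€1,177,856

First 52 days: 52 × €6,630 = €344,760
Remaining days: (73 − 52) × €12,950 = €271,950
Per-day component: €344,760 + €271,950 = €616,710
Base plus per-day: €119,450 + €616,710 = €736,160
Enhancement: 60% of €736,160 = €441,696
Enhanced fine: €736,160 + €441,696 = €1,177,856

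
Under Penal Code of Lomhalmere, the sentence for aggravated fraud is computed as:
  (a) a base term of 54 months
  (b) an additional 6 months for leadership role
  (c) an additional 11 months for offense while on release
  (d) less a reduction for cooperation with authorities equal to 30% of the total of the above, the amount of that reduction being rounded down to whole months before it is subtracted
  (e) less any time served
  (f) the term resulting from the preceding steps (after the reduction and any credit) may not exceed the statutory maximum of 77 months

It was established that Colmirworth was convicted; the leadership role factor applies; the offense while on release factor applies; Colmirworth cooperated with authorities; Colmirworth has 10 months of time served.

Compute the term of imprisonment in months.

Leadership role enhancement: +6 months
Offense while on release enhancement: +11 months
Adjusted term: 54 months + 6 months + 11 months = 71 months
Cooperation with authorities reduction: 30% of 71 months = 21 months (rounded down)
After reduction: 71 − 21 = 50 months
Less time served: 50 months − 10 months = 40 months
Cap at 77 months: 40 months is within the cap, no reduction.

40 months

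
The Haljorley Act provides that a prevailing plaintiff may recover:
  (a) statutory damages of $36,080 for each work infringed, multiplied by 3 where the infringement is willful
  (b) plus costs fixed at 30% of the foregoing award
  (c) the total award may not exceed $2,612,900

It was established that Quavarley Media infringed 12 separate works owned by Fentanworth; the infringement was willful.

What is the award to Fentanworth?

Statutory damages: 12 × $36,080 = $432,960
Trebled: 3 × $432,960 = $1,298,880
Costs: 30% of $1,298,880 = $389,664
Award plus costs: $1,298,880 + $389,664 = $1,688,544
Cap at $2,612,900: $1,688,544 is within the cap, no reduction.

$1,688,544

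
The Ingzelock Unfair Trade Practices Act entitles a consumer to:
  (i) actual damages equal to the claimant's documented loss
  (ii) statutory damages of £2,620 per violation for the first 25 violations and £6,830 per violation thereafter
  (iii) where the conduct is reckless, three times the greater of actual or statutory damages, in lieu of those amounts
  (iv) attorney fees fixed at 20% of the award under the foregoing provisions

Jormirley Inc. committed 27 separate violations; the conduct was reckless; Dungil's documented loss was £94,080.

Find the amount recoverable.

First 25 violations: 25 × £2,620 = £65,500
Remaining violations: (27 − 25) × £6,830 = £13,660
Statutory damages: £65,500 + £13,660 = £79,160
Greater of actual damages (£94,080) or statutory damages (£79,160): £94,080
Trebled: 3 × £94,080 = £282,240
Attorney fees: 20% of £282,240 = £56,448
Total recovery: £282,240 + £56,448 = £338,688

Total recovery: £338,688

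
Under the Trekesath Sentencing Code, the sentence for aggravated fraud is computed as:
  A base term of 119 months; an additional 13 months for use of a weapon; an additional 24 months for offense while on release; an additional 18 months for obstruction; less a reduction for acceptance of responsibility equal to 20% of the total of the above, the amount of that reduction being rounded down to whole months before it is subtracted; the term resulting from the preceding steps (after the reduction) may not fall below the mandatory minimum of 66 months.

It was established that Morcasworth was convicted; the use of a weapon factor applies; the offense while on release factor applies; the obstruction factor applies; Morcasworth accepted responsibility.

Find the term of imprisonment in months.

Use of a weapon enhancement: +13 months
Offense while on release enhancement: +24 months
Obstruction enhancement: +18 months
Adjusted term: 119 months + 13 months + 24 months + 18 months = 174 months
Acceptance of responsibility reduction: 20% of 174 months = 34 months (rounded down)
After reduction: 174 − 34 = 140 months
Minimum 66 months: 140 months meets the minimum, no increase.

140 months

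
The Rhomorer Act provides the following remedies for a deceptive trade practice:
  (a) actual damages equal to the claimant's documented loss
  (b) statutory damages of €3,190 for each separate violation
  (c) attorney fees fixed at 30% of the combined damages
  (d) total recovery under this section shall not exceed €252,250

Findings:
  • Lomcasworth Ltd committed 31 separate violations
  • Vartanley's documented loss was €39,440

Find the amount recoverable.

Statutory damages: 31 × €3,190 = €98,890
Combined damages: €39,440 + €98,890 = €138,330
Attorney fees: 30% of €138,330 = €41,499
Total before cap: €138,330 + €41,499 = €179,829
Cap at €252,250: €179,829 is within the cap, no reduction.

Total recovery: €179,829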